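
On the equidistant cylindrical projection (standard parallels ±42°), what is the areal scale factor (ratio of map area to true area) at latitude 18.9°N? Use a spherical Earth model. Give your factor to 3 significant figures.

The equidistant cylindrical projection with φ₀ = 42° has h = 1 (meridians true) and k = cos φ₀ / cos φ along parallels.
Areal scale = h·k = 1 × cos φ₀ / cos φ; at 18.9°, h = 1.000, k = 0.7855, so h·k = 0.7855.

0.785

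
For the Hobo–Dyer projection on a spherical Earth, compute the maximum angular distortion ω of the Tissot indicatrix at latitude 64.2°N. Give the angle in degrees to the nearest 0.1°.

65.0°

The Hobo–Dyer projection is cylindrical equal-area with φ₀ = 37.5°. A cylindrical equal-area projection with standard parallel φ₀ has meridian scale h = cos φ / cos φ₀ and parallel scale k = cos φ₀ / cos φ (so areas are preserved, h·k = 1).
At 64.2°: h = 0.5486, k = 1.823; principal scales a = 1.823, b = 0.5486.
sin(ω/2) = (a − b)/(a + b) = 1.274/2.371 = 0.5373, so ω = 2 arcsin(0.5373) ≈ 65.0°.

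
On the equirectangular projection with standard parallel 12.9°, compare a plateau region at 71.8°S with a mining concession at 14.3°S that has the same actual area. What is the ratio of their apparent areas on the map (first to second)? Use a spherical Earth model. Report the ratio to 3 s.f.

In the equirectangular projection with standard parallel φ₀ = 12.9° (x = Rλ cos φ₀, y = Rφ), meridians are true-scale (h = 1) and the parallel scale is k = cos φ₀ / cos φ.
Areal scale at 71.8°: h·k = 1.000 × 3.121 = 3.121.
Areal scale at 14.3°: h·k = 1.000 × 1.006 = 1.006.
Ratio = 3.121/1.006 ≈ 3.10.

3.10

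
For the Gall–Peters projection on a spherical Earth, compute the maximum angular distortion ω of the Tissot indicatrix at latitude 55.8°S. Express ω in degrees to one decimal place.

Gall–Peters is a cylindrical equal-area projection with standard parallels at ±45°. For cylindrical equal-area with standard parallel φ₀, h = cos φ / cos φ₀ and k = cos φ₀ / cos φ, so h·k = 1.
At 55.8°: h = 0.7949, k = 1.258; principal scales a = 1.258, b = 0.7949.
sin(ω/2) = (a − b)/(a + b) = 0.4631/2.053 = 0.2256, so ω = 2 arcsin(0.2256) ≈ 26.1°.

26.1°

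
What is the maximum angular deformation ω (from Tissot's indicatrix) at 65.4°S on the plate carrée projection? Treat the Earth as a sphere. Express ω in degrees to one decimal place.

48.7°

For the equirectangular projection with φ₀ = 0 (plate carrée), h = 1 along meridians and k = sec φ along parallels.
At 65.4°: h = 1.000, k = 2.402; principal scales a = 2.402, b = 1.000.
sin(ω/2) = (a − b)/(a + b) = 1.402/3.402 = 0.4121, so ω = 2 arcsin(0.4121) ≈ 48.7°.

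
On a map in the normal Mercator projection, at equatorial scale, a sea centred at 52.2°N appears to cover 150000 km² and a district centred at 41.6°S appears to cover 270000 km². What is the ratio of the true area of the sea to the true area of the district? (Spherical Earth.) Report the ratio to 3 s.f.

0.373

Since Mercator area scale is 1/cos²φ, the true area equals the apparent area multiplied by cos²φ.
True area of sea: 150000 × cos²(52.2°) = 150000 × 0.3757 = 56350 km².
True area of district: 270000 × cos²(41.6°) = 270000 × 0.5592 = 151000 km².
Ratio = 56350 / 151000 ≈ 0.373.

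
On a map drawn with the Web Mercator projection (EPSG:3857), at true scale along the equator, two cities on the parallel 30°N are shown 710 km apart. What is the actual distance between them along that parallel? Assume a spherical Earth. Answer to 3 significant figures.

For Mercator, h = k = sec φ (a conformal cylindrical projection has a single point scale, 1/cos φ).
Along the parallel at 30°, map distances are exaggerated by k = sec 30° = 1.155.
True distance = 710 / 1.155 = 710 × cos 30° ≈ 615 km.

615 km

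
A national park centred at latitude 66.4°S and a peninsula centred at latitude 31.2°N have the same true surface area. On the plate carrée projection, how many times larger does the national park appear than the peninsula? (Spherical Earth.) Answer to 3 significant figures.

Plate carrée maps x = Rλ, y = Rφ. The meridian scale is h = 1 and the parallel scale is k = 1/cos φ = sec φ.
Areal scale at 66.4°: h·k = 1.000 × 2.498 = 2.498.
Areal scale at 31.2°: h·k = 1.000 × 1.169 = 1.169.
Ratio = 2.498/1.169 ≈ 2.14.

2.14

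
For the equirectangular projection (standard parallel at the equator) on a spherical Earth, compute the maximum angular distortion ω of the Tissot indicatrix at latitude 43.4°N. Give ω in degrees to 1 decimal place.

18.2°

In the plate carrée (x = Rλ, y = Rφ), meridians are true-scale (h = 1) and parallels are stretched by k = sec φ.
At 43.4°: h = 1.000, k = 1.376; principal scales a = 1.376, b = 1.000.
sin(ω/2) = (a − b)/(a + b) = 0.3763/2.376 = 0.1584, so ω = 2 arcsin(0.1584) ≈ 18.2°.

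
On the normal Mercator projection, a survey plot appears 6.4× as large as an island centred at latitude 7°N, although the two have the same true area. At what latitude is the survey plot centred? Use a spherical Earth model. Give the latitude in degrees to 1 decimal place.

Mercator areal scale is sec²φ, so apparent-area ratio = sec²φ₁ / sec²φ₂ = cos²φ₂ / cos²φ₁.
cos²φ₂ / cos²φ₁ = 6.4  ⇒  cos φ₁ = cos 7° / √6.4 = 0.9925/2.530 = 0.3923.
φ₁ = arccos(0.3923) ≈ 66.9°.

66.9°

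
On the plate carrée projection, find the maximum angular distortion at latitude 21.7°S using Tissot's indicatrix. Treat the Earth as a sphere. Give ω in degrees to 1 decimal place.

4.2°

Plate carrée maps x = Rλ, y = Rφ. The meridian scale is h = 1 and the parallel scale is k = 1/cos φ = sec φ.
At 21.7°: h = 1.000, k = 1.076; principal scales a = 1.076, b = 1.000.
sin(ω/2) = (a − b)/(a + b) = 0.07627/2.076 = 0.03674, so ω = 2 arcsin(0.03674) ≈ 4.2°.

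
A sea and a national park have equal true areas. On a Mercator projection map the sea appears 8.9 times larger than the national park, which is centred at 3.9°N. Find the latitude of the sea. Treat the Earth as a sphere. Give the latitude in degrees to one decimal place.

On Mercator, (apparent₁)/(apparent₂) = sec²φ₁ / sec²φ₂ when true areas are equal.
cos²φ₂ / cos²φ₁ = 8.9  ⇒  cos φ₁ = cos 3.9° / √8.9 = 0.9977/2.983 = 0.3344.
φ₁ = arccos(0.3344) ≈ 70.5°.

70.5°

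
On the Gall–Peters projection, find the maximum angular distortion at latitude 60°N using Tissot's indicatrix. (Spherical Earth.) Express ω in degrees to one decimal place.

38.9°

Gall–Peters is a cylindrical equal-area projection with standard parallels at ±45°. For cylindrical equal-area with standard parallel φ₀, h = cos φ / cos φ₀ and k = cos φ₀ / cos φ, so h·k = 1.
At 60°: h = 0.7071, k = 1.414; principal scales a = 1.414, b = 0.7071.
sin(ω/2) = (a − b)/(a + b) = 0.7071/2.121 = 0.3333, so ω = 2 arcsin(0.3333) ≈ 38.9°.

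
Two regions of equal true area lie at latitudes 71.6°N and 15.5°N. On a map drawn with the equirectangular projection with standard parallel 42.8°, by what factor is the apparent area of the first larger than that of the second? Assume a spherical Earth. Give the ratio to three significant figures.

The equidistant cylindrical projection with φ₀ = 42.8° has h = 1 (meridians true) and k = cos φ₀ / cos φ along parallels.
Areal scale at 71.6°: h·k = 1.000 × 2.325 = 2.325.
Areal scale at 15.5°: h·k = 1.000 × 0.7614 = 0.7614.
Ratio = 2.325/0.7614 ≈ 3.05.

3.05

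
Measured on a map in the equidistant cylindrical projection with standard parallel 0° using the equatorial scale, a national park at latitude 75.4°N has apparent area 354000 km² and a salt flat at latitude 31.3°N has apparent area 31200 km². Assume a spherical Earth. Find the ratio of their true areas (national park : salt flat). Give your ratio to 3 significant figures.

Plate carrée has h = 1 and k = sec φ, giving areal scale sec φ; true area = (apparent area) · cos φ.
True area of national park: 354000 × cos(75.4°) = 354000 × 0.2521 = 89230 km².
True area of salt flat: 31200 × cos(31.3°) = 31200 × 0.8545 = 26660 km².
Ratio = 89230 / 26660 ≈ 3.35.

3.35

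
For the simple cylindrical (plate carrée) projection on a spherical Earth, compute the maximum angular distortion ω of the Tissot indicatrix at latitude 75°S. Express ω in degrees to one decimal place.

For the equirectangular projection with φ₀ = 0 (plate carrée), h = 1 along meridians and k = sec φ along parallels.
At 75°: h = 1.000, k = 3.864; principal scales a = 3.864, b = 1.000.
sin(ω/2) = (a − b)/(a + b) = 2.864/4.864 = 0.5888, so ω = 2 arcsin(0.5888) ≈ 72.1°.

72.1°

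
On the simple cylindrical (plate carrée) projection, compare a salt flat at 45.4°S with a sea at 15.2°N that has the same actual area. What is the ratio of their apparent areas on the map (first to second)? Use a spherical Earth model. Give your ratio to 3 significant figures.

For the equirectangular projection with φ₀ = 0 (plate carrée), h = 1 along meridians and k = sec φ along parallels.
Areal scale at 45.4°: h·k = 1.000 × 1.424 = 1.424.
Areal scale at 15.2°: h·k = 1.000 × 1.036 = 1.036.
Ratio = 1.424/1.036 ≈ 1.37.

1.37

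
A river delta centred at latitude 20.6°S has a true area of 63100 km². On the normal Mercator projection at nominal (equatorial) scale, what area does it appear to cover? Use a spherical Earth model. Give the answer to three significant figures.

Mercator is conformal, so the point scale is isotropic: h = k = sec φ = 1/cos φ.
Areal scale = k² = sec²φ = 1/cos²(20.6°) = 1/0.9361² = 1.141.
Apparent area = 63100 × 1.141 ≈ 72000 km².

72000 km²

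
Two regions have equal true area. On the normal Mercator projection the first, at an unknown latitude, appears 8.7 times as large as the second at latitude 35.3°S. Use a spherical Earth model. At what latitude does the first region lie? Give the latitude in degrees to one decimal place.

73.9°

For equal true areas on Mercator, apparent areas scale as sec²φ, so the ratio is cos²φ₂ / cos²φ₁.
cos²φ₂ / cos²φ₁ = 8.7  ⇒  cos φ₁ = cos 35.3° / √8.7 = 0.8161/2.950 = 0.2767.
φ₁ = arccos(0.2767) ≈ 73.9°.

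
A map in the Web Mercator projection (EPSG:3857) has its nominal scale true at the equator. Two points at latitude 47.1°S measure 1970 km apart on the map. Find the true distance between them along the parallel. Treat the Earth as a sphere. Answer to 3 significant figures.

Mercator is conformal, so the point scale is isotropic: h = k = sec φ = 1/cos φ.
Along the parallel at 47.1°, map distances are exaggerated by k = sec 47.1° = 1.469.
True distance = 1970 / 1.469 = 1970 × cos 47.1° ≈ 1340 km.

1340 km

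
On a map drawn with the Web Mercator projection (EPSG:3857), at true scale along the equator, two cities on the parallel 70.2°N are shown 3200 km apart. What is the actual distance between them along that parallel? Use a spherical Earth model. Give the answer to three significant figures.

The Mercator projection is conformal; its linear scale factor is the same in every direction and equals sec φ = 1/cos φ.
Along the parallel at 70.2°, map distances are exaggerated by k = sec 70.2° = 2.952.
True distance = 3200 / 2.952 = 3200 × cos 70.2° ≈ 1080 km.

1080 km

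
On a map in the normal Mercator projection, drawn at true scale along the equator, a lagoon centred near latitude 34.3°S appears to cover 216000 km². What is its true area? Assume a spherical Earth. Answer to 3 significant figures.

147000 km²

Mercator is conformal, so the point scale is isotropic: h = k = sec φ = 1/cos φ.
Areal scale = k² = sec²φ = 1/cos²(34.3°) = 1/0.8261² = 1.465.
True area = apparent / (areal scale) = 216000 / 1.465 ≈ 147000 km².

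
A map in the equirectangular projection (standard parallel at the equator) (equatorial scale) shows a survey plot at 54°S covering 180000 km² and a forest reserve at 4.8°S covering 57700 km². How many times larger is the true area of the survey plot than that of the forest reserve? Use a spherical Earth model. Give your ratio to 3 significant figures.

1.84

On the plate carrée, areal scale = h·k = 1 × sec φ, so true area = apparent × cos φ.
True area of survey plot: 180000 × cos(54°) = 180000 × 0.5878 = 105800 km².
True area of forest reserve: 57700 × cos(4.8°) = 57700 × 0.9965 = 57500 km².
Ratio = 105800 / 57500 ≈ 1.84.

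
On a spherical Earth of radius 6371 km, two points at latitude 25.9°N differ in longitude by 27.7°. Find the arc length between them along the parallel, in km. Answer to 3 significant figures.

Arc length along a parallel = R cos φ · Δλ (with Δλ in radians).
= 6371 × cos 25.9° × (27.7° × π/180) = 6371 × 0.8996 × 0.4835 ≈ 2770 km.

2770 km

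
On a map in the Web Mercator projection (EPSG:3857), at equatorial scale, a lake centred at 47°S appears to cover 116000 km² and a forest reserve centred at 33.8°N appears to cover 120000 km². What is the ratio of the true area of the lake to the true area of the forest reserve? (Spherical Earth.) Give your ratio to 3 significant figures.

On Mercator the areal scale is sec²φ, so true area = apparent × cos²φ.
True area of lake: 116000 × cos²(47°) = 116000 × 0.4651 = 53950 km².
True area of forest reserve: 120000 × cos²(33.8°) = 120000 × 0.6905 = 82860 km².
Ratio = 53950 / 82860 ≈ 0.651.

0.651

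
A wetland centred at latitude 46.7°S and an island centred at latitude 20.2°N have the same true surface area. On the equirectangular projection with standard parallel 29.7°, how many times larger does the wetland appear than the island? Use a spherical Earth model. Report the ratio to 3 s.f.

1.37

The equidistant cylindrical projection with φ₀ = 29.7° has h = 1 (meridians true) and k = cos φ₀ / cos φ along parallels.
Areal scale at 46.7°: h·k = 1.000 × 1.267 = 1.267.
Areal scale at 20.2°: h·k = 1.000 × 0.9256 = 0.9256.
Ratio = 1.267/0.9256 ≈ 1.37.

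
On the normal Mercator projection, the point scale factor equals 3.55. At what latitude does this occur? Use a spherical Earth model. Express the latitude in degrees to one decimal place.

73.6°

Mercator scale is k = sec φ = 1/cos φ.
1/cos φ = 3.55  ⇒  cos φ = 0.2817  ⇒  φ = arccos(0.2817) ≈ 73.6°.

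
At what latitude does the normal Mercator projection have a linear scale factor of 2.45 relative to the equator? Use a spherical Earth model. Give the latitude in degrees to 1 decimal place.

Mercator scale is k = sec φ = 1/cos φ.
1/cos φ = 2.45  ⇒  cos φ = 0.4082  ⇒  φ = arccos(0.4082) ≈ 65.9°.

65.9°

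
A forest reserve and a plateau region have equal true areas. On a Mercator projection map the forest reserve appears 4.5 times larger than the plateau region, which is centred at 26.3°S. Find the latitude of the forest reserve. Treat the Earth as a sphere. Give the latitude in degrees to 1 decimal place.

Mercator areal scale is sec²φ, so apparent-area ratio = sec²φ₁ / sec²φ₂ = cos²φ₂ / cos²φ₁.
cos²φ₂ / cos²φ₁ = 4.5  ⇒  cos φ₁ = cos 26.3° / √4.5 = 0.8965/2.121 = 0.4226.
φ₁ = arccos(0.4226) ≈ 65.0°.

65.0°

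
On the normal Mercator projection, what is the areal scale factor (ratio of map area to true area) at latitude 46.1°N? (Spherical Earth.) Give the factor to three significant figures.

The Mercator projection is conformal; its linear scale factor is the same in every direction and equals sec φ = 1/cos φ.
Areal scale = k² = sec²φ = 1/cos²(46.1°) = 1/0.6934² = 2.080.

2.08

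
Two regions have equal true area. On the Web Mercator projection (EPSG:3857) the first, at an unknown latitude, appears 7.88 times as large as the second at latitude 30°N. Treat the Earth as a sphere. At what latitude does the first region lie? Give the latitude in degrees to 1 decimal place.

Mercator areal scale is sec²φ, so apparent-area ratio = sec²φ₁ / sec²φ₂ = cos²φ₂ / cos²φ₁.
cos²φ₂ / cos²φ₁ = 7.88  ⇒  cos φ₁ = cos 30° / √7.88 = 0.8660/2.807 = 0.3085.
φ₁ = arccos(0.3085) ≈ 72.0°.

72.0°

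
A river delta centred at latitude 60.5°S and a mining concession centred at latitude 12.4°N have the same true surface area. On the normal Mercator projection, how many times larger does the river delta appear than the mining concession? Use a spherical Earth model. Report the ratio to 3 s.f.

On Mercator, area is exaggerated by sec²φ = 1/cos²φ.
At 60.5°: sec²(60.5°) = 1/0.4924² = 4.124.
At 12.4°: sec²(12.4°) = 1/0.9767² = 1.048.
Ratio = 4.124/1.048 = cos²(12.4°)/cos²(60.5°) ≈ 3.93.

3.93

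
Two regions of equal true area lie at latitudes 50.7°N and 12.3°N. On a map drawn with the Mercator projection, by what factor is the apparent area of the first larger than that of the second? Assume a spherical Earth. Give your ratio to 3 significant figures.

2.38

On Mercator, area is exaggerated by sec²φ = 1/cos²φ.
At 50.7°: sec²(50.7°) = 1/0.6334² = 2.493.
At 12.3°: sec²(12.3°) = 1/0.9770² = 1.048.
Ratio = 2.493/1.048 = cos²(12.3°)/cos²(50.7°) ≈ 2.38.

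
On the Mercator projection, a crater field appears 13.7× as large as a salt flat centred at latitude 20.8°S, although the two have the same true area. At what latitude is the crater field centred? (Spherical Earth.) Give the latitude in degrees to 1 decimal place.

75.4°

For equal true areas on Mercator, apparent areas scale as sec²φ, so the ratio is cos²φ₂ / cos²φ₁.
cos²φ₂ / cos²φ₁ = 13.7  ⇒  cos φ₁ = cos 20.8° / √13.7 = 0.9348/3.701 = 0.2526.
φ₁ = arccos(0.2526) ≈ 75.4°.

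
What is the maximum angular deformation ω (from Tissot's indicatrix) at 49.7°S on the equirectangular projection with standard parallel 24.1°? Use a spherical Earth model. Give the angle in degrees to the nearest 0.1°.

In the equirectangular projection with standard parallel φ₀ = 24.1° (x = Rλ cos φ₀, y = Rφ), meridians are true-scale (h = 1) and the parallel scale is k = cos φ₀ / cos φ.
At 49.7°: h = 1.000, k = 1.411; principal scales a = 1.411, b = 1.000.
sin(ω/2) = (a − b)/(a + b) = 0.4113/2.411 = 0.1706, so ω = 2 arcsin(0.1706) ≈ 19.6°.

19.6°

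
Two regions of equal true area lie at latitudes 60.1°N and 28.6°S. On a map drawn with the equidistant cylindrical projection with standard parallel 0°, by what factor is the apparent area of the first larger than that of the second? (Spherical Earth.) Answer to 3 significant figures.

1.76

Plate carrée maps x = Rλ, y = Rφ. The meridian scale is h = 1 and the parallel scale is k = 1/cos φ = sec φ.
Areal scale at 60.1°: h·k = 1.000 × 2.006 = 2.006.
Areal scale at 28.6°: h·k = 1.000 × 1.139 = 1.139.
Ratio = 2.006/1.139 ≈ 1.76.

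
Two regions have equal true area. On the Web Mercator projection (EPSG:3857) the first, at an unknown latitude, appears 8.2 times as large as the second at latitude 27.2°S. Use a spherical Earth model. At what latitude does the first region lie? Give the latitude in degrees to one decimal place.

For equal true areas on Mercator, apparent areas scale as sec²φ, so the ratio is cos²φ₂ / cos²φ₁.
cos²φ₂ / cos²φ₁ = 8.2  ⇒  cos φ₁ = cos 27.2° / √8.2 = 0.8894/2.864 = 0.3106.
φ₁ = arccos(0.3106) ≈ 71.9°.

71.9°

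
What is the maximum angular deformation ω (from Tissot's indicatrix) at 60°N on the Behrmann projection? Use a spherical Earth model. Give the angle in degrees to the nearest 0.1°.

Behrmann is a cylindrical equal-area projection with standard parallels at ±30°. Cylindrical equal-area (φ₀ = 30°): h = cos φ / cos 30° along meridians, k = cos 30° / cos φ along parallels; h·k = 1.
At 60°: h = 0.5774, k = 1.732; principal scales a = 1.732, b = 0.5774.
sin(ω/2) = (a − b)/(a + b) = 1.155/2.309 = 0.5000, so ω = 2 arcsin(0.5000) ≈ 60.0°.

60.0°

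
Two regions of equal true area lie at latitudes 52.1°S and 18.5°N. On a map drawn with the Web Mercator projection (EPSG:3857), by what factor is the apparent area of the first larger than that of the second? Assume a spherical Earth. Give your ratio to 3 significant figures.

2.38

Mercator is conformal with k = sec φ, so areal scale = k² = sec²φ.
At 52.1°: sec²(52.1°) = 1/0.6143² = 2.650.
At 18.5°: sec²(18.5°) = 1/0.9483² = 1.112.
Ratio = 2.650/1.112 = cos²(18.5°)/cos²(52.1°) ≈ 2.38.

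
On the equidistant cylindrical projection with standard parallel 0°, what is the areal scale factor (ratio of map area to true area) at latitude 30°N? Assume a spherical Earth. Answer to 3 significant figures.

1.15

In the plate carrée (x = Rλ, y = Rφ), meridians are true-scale (h = 1) and parallels are stretched by k = sec φ.
Areal scale = h·k = 1 × sec φ; at 30°, h = 1.000, k = 1.155, so h·k = 1.155.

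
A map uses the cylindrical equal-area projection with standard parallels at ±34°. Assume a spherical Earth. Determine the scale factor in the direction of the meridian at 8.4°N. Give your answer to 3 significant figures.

For cylindrical equal-area with standard parallel φ₀, h = cos φ / cos φ₀ and k = cos φ₀ / cos φ, so h·k = 1.
h = cos 8.4° / cos 34° = 0.9893/0.8290 = 1.193.

1.19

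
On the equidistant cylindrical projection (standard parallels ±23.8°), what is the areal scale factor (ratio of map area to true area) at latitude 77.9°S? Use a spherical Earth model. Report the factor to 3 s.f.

4.36

The equidistant cylindrical projection with φ₀ = 23.8° has h = 1 (meridians true) and k = cos φ₀ / cos φ along parallels.
Areal scale = h·k = 1 × cos φ₀ / cos φ; at 77.9°, h = 1.000, k = 4.365, so h·k = 4.365.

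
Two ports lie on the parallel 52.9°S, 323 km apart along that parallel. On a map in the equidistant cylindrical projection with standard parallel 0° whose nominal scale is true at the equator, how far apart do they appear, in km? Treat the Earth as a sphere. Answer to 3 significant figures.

For the equirectangular projection with φ₀ = 0 (plate carrée), h = 1 along meridians and k = sec φ along parallels.
Along the parallel, k = sec 52.9° = 1/0.6032 = 1.658.
Map distance = 323 × 1.658 ≈ 535 km.

535 km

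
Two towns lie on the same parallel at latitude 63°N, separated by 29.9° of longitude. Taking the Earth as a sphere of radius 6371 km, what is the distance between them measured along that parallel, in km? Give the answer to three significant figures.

Arc length along a parallel = R cos φ · Δλ (with Δλ in radians).
= 6371 × cos 63° × (29.9° × π/180) = 6371 × 0.4540 × 0.5219 ≈ 1510 km.

1510 km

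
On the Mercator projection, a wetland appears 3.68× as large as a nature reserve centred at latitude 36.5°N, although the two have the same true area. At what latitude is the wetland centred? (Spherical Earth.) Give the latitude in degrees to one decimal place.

65.2°

Mercator areal scale is sec²φ, so apparent-area ratio = sec²φ₁ / sec²φ₂ = cos²φ₂ / cos²φ₁.
cos²φ₂ / cos²φ₁ = 3.68  ⇒  cos φ₁ = cos 36.5° / √3.68 = 0.8039/1.918 = 0.4190.
φ₁ = arccos(0.4190) ≈ 65.2°.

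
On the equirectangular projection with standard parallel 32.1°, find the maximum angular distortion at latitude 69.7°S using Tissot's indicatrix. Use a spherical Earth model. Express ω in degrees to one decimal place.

49.5°

The equidistant cylindrical projection with φ₀ = 32.1° has h = 1 (meridians true) and k = cos φ₀ / cos φ along parallels.
At 69.7°: h = 1.000, k = 2.442; principal scales a = 2.442, b = 1.000.
sin(ω/2) = (a − b)/(a + b) = 1.442/3.442 = 0.4189, so ω = 2 arcsin(0.4189) ≈ 49.5°.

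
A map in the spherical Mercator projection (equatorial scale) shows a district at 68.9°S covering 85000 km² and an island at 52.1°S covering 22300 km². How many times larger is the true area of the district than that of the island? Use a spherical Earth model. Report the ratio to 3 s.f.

Since Mercator area scale is 1/cos²φ, the true area equals the apparent area multiplied by cos²φ.
True area of district: 85000 × cos²(68.9°) = 85000 × 0.1296 = 11020 km².
True area of island: 22300 × cos²(52.1°) = 22300 × 0.3773 = 8415 km².
Ratio = 11020 / 8415 ≈ 1.31.

1.31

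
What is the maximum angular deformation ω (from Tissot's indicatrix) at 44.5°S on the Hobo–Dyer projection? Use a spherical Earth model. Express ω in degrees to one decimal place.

Hobo–Dyer is a cylindrical equal-area projection with standard parallels at ±37.5°. Cylindrical equal-area (φ₀ = 37.5°): h = cos φ / cos 37.5° along meridians, k = cos 37.5° / cos φ along parallels; h·k = 1.
At 44.5°: h = 0.8990, k = 1.112; principal scales a = 1.112, b = 0.8990.
sin(ω/2) = (a − b)/(a + b) = 0.2133/2.011 = 0.1060, so ω = 2 arcsin(0.1060) ≈ 12.2°.

12.2°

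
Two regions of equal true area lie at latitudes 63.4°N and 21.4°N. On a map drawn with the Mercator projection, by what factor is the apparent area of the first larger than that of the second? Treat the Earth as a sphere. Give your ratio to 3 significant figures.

4.32

On Mercator, area is exaggerated by sec²φ = 1/cos²φ.
At 63.4°: sec²(63.4°) = 1/0.4478² = 4.988.
At 21.4°: sec²(21.4°) = 1/0.9311² = 1.154.
Ratio = 4.988/1.154 = cos²(21.4°)/cos²(63.4°) ≈ 4.32.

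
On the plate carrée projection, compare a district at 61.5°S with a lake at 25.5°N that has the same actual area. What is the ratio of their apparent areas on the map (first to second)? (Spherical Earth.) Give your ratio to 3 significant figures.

For the equirectangular projection with φ₀ = 0 (plate carrée), h = 1 along meridians and k = sec φ along parallels.
Areal scale at 61.5°: h·k = 1.000 × 2.096 = 2.096.
Areal scale at 25.5°: h·k = 1.000 × 1.108 = 1.108.
Ratio = 2.096/1.108 ≈ 1.89.

1.89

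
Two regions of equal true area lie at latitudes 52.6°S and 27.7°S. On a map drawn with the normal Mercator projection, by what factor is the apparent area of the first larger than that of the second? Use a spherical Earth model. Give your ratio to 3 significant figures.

On Mercator, area is exaggerated by sec²φ = 1/cos²φ.
At 52.6°: sec²(52.6°) = 1/0.6074² = 2.711.
At 27.7°: sec²(27.7°) = 1/0.8854² = 1.276.
Ratio = 2.711/1.276 = cos²(27.7°)/cos²(52.6°) ≈ 2.12.

2.12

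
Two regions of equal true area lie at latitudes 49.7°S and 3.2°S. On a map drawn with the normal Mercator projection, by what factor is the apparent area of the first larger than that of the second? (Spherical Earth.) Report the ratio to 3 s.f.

Mercator is conformal with k = sec φ, so areal scale = k² = sec²φ.
At 49.7°: sec²(49.7°) = 1/0.6468² = 2.390.
At 3.2°: sec²(3.2°) = 1/0.9984² = 1.003.
Ratio = 2.390/1.003 = cos²(3.2°)/cos²(49.7°) ≈ 2.38.

2.38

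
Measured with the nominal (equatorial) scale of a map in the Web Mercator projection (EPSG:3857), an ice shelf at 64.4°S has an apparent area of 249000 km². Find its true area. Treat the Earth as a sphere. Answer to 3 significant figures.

46500 km²

The Mercator projection is conformal; its linear scale factor is the same in every direction and equals sec φ = 1/cos φ.
Areal scale = k² = sec²φ = 1/cos²(64.4°) = 1/0.4321² = 5.356.
True area = apparent / (areal scale) = 249000 / 5.356 ≈ 46500 km².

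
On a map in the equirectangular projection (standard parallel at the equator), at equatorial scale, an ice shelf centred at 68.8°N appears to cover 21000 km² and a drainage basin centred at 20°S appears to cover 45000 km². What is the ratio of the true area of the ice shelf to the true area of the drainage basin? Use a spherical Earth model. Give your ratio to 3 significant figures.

0.180

On the plate carrée, areal scale = h·k = 1 × sec φ, so true area = apparent × cos φ.
True area of ice shelf: 21000 × cos(68.8°) = 21000 × 0.3616 = 7594 km².
True area of drainage basin: 45000 × cos(20°) = 45000 × 0.9397 = 42290 km².
Ratio = 7594 / 42290 ≈ 0.180.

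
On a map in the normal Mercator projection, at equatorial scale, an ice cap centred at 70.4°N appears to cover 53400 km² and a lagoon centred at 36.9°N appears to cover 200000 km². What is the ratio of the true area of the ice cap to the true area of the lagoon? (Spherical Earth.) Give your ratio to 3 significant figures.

0.0470

Since Mercator area scale is 1/cos²φ, the true area equals the apparent area multiplied by cos²φ.
True area of ice cap: 53400 × cos²(70.4°) = 53400 × 0.1125 = 6009 km².
True area of lagoon: 200000 × cos²(36.9°) = 200000 × 0.6395 = 127900 km².
Ratio = 6009 / 127900 ≈ 0.0470.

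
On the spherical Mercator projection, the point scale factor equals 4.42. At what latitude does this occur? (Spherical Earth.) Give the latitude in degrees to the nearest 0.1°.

Mercator scale is k = sec φ = 1/cos φ.
1/cos φ = 4.42  ⇒  cos φ = 0.2262  ⇒  φ = arccos(0.2262) ≈ 76.9°.

76.9°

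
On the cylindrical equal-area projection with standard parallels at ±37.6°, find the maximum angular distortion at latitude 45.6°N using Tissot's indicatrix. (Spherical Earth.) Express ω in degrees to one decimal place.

14.2°

Cylindrical equal-area (φ₀ = 37.6°): h = cos φ / cos 37.6° along meridians, k = cos 37.6° / cos φ along parallels; h·k = 1.
At 45.6°: h = 0.8831, k = 1.132; principal scales a = 1.132, b = 0.8831.
sin(ω/2) = (a − b)/(a + b) = 0.2493/2.015 = 0.1237, so ω = 2 arcsin(0.1237) ≈ 14.2°.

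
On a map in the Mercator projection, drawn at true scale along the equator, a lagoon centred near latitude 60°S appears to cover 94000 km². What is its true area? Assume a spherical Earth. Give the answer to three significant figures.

23500 km²

The Mercator projection is conformal; its linear scale factor is the same in every direction and equals sec φ = 1/cos φ.
Areal scale = k² = sec²φ = 1/cos²(60°) = 1/0.5000² = 4.000.
True area = apparent / (areal scale) = 94000 / 4.000 ≈ 23500 km².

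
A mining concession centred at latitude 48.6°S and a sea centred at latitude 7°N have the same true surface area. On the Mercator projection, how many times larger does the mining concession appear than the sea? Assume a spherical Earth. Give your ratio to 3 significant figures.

2.25

Mercator areal scale is sec²φ.
At 48.6°: sec²(48.6°) = 1/0.6613² = 2.287.
At 7°: sec²(7°) = 1/0.9925² = 1.015.
Ratio = 2.287/1.015 = cos²(7°)/cos²(48.6°) ≈ 2.25.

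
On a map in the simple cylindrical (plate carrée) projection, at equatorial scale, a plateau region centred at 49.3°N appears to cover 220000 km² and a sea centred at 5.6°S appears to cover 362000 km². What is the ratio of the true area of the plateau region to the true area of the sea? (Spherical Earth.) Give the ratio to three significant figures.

Plate carrée has h = 1 and k = sec φ, giving areal scale sec φ; true area = (apparent area) · cos φ.
True area of plateau region: 220000 × cos(49.3°) = 220000 × 0.6521 = 143500 km².
True area of sea: 362000 × cos(5.6°) = 362000 × 0.9952 = 360300 km².
Ratio = 143500 / 360300 ≈ 0.398.

0.398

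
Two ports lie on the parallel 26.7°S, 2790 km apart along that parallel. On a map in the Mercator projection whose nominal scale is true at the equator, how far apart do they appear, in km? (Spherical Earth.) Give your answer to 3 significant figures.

For Mercator, h = k = sec φ (a conformal cylindrical projection has a single point scale, 1/cos φ).
Along the parallel, k = sec 26.7° = 1/0.8934 = 1.119.
Map distance = 2790 × 1.119 ≈ 3120 km.

3120 km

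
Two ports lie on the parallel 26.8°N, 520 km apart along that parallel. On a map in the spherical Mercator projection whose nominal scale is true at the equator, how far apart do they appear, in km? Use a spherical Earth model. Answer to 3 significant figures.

For Mercator, h = k = sec φ (a conformal cylindrical projection has a single point scale, 1/cos φ).
Along the parallel, k = sec 26.8° = 1/0.8926 = 1.120.
Map distance = 520 × 1.120 ≈ 583 km.

583 km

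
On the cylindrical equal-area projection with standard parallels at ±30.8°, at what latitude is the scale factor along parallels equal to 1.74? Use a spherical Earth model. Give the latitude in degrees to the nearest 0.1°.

A cylindrical equal-area projection with standard parallel φ₀ has meridian scale h = cos φ / cos φ₀ and parallel scale k = cos φ₀ / cos φ (so areas are preserved, h·k = 1).
k = cos φ₀ / cos φ = 1.74  ⇒  cos φ = cos 30.8° / 1.74 = 0.4937.
φ = arccos(0.4937) ≈ 60.4°.

60.4°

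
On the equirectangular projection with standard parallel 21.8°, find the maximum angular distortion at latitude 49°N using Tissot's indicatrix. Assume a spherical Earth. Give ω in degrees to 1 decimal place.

19.8°

The equidistant cylindrical projection with φ₀ = 21.8° has h = 1 (meridians true) and k = cos φ₀ / cos φ along parallels.
At 49°: h = 1.000, k = 1.415; principal scales a = 1.415, b = 1.000.
sin(ω/2) = (a − b)/(a + b) = 0.4152/2.415 = 0.1719, so ω = 2 arcsin(0.1719) ≈ 19.8°.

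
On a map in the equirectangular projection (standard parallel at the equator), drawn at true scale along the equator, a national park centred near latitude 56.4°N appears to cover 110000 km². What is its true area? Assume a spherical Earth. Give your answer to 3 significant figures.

In the plate carrée (x = Rλ, y = Rφ), meridians are true-scale (h = 1) and parallels are stretched by k = sec φ.
Areal scale = h·k = 1 × sec φ; at 56.4°, h = 1.000, k = 1.807, so h·k = 1.807.
True area = apparent / (areal scale) = 110000 / 1.807 ≈ 60900 km².

60900 km²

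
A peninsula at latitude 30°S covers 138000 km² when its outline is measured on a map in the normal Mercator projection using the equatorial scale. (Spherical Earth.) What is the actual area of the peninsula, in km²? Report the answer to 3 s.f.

104000 km²

Mercator is conformal, so the point scale is isotropic: h = k = sec φ = 1/cos φ.
Areal scale = k² = sec²φ = 1/cos²(30°) = 1/0.8660² = 1.333.
True area = apparent / (areal scale) = 138000 / 1.333 ≈ 104000 km².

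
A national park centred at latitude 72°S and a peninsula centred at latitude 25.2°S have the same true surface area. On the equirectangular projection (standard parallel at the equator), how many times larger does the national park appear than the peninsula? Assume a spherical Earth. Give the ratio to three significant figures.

2.93

For the equirectangular projection with φ₀ = 0 (plate carrée), h = 1 along meridians and k = sec φ along parallels.
Areal scale at 72°: h·k = 1.000 × 3.236 = 3.236.
Areal scale at 25.2°: h·k = 1.000 × 1.105 = 1.105.
Ratio = 3.236/1.105 ≈ 2.93.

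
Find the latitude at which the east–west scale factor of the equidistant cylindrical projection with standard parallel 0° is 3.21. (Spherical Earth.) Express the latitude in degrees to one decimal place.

Plate carrée: h = 1, k = sec φ along parallels.
sec φ = 3.21  ⇒  cos φ = 0.3115  ⇒  φ ≈ 71.8°.

71.8°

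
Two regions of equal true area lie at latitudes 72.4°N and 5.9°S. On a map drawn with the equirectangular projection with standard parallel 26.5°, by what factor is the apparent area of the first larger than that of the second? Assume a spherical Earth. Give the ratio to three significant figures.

With standard parallel φ₀ = 26.5°, the equirectangular projection gives x = Rλ cos φ₀, y = Rφ, so h = 1 and k = cos 26.5° / cos φ.
Areal scale at 72.4°: h·k = 1.000 × 2.960 = 2.960.
Areal scale at 5.9°: h·k = 1.000 × 0.8997 = 0.8997.
Ratio = 2.960/0.8997 ≈ 3.29.

3.29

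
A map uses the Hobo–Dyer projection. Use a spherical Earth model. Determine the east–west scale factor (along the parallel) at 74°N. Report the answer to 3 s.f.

The Hobo–Dyer projection is cylindrical equal-area with φ₀ = 37.5°. For cylindrical equal-area with standard parallel φ₀, h = cos φ / cos φ₀ and k = cos φ₀ / cos φ, so h·k = 1.
k = cos 37.5° / cos 74° = 0.7934/0.2756 = 2.878.

2.88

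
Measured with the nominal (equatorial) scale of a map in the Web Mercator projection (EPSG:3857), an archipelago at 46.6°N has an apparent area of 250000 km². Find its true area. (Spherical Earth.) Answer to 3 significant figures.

118000 km²

For Mercator, h = k = sec φ (a conformal cylindrical projection has a single point scale, 1/cos φ).
Areal scale = k² = sec²φ = 1/cos²(46.6°) = 1/0.6871² = 2.118.
True area = apparent / (areal scale) = 250000 / 2.118 ≈ 118000 km².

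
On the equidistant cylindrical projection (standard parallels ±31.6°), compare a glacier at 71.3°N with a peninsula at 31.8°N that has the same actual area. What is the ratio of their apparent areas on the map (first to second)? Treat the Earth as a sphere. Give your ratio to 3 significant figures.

The equidistant cylindrical projection with φ₀ = 31.6° has h = 1 (meridians true) and k = cos φ₀ / cos φ along parallels.
Areal scale at 71.3°: h·k = 1.000 × 2.657 = 2.657.
Areal scale at 31.8°: h·k = 1.000 × 1.002 = 1.002.
Ratio = 2.657/1.002 ≈ 2.65.

2.65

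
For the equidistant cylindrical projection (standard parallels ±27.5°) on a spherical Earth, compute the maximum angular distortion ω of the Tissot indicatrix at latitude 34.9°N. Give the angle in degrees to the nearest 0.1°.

The equidistant cylindrical projection with φ₀ = 27.5° has h = 1 (meridians true) and k = cos φ₀ / cos φ along parallels.
At 34.9°: h = 1.000, k = 1.082; principal scales a = 1.082, b = 1.000.
sin(ω/2) = (a − b)/(a + b) = 0.08152/2.082 = 0.03916, so ω = 2 arcsin(0.03916) ≈ 4.5°.

4.5°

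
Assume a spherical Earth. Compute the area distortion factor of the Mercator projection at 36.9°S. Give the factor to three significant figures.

1.56

For Mercator, h = k = sec φ (a conformal cylindrical projection has a single point scale, 1/cos φ).
Areal scale = k² = sec²φ = 1/cos²(36.9°) = 1/0.7997² = 1.564.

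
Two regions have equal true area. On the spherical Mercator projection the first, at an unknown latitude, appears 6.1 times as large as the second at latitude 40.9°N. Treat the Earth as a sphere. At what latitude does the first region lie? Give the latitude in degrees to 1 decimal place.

Mercator areal scale is sec²φ, so apparent-area ratio = sec²φ₁ / sec²φ₂ = cos²φ₂ / cos²φ₁.
cos²φ₂ / cos²φ₁ = 6.1  ⇒  cos φ₁ = cos 40.9° / √6.1 = 0.7559/2.470 = 0.3060.
φ₁ = arccos(0.3060) ≈ 72.2°.

72.2°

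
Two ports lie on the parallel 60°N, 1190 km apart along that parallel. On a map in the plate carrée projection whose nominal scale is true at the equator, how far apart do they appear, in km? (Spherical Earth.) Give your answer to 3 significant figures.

For the equirectangular projection with φ₀ = 0 (plate carrée), h = 1 along meridians and k = sec φ along parallels.
Along the parallel, k = sec 60° = 1/0.5000 = 2.000.
Map distance = 1190 × 2.000 ≈ 2380 km.

2380 km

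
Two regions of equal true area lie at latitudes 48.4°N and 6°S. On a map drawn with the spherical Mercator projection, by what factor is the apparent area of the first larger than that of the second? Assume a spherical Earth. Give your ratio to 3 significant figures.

On Mercator, area is exaggerated by sec²φ = 1/cos²φ.
At 48.4°: sec²(48.4°) = 1/0.6639² = 2.269.
At 6°: sec²(6°) = 1/0.9945² = 1.011.
Ratio = 2.269/1.011 = cos²(6°)/cos²(48.4°) ≈ 2.24.

2.24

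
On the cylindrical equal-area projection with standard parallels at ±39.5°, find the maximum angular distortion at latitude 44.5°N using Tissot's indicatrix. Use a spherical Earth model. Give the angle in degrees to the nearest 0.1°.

Cylindrical equal-area (φ₀ = 39.5°): h = cos φ / cos 39.5° along meridians, k = cos 39.5° / cos φ along parallels; h·k = 1.
At 44.5°: h = 0.9243, k = 1.082; principal scales a = 1.082, b = 0.9243.
sin(ω/2) = (a − b)/(a + b) = 0.1575/2.006 = 0.07850, so ω = 2 arcsin(0.07850) ≈ 9.0°.

9.0°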